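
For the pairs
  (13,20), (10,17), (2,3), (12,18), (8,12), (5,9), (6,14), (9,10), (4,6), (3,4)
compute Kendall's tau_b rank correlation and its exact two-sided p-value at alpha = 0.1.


Step 1: Enumerate the 45 unordered pairs (i,j) with i<j and classify each by sign(x_j-x_i) * sign(y_j-y_i).
  (1,2):dx=-3,dy=-3->C; (1,3):dx=-11,dy=-17->C; (1,4):dx=-1,dy=-2->C; (1,5):dx=-5,dy=-8->C
  (1,6):dx=-8,dy=-11->C; (1,7):dx=-7,dy=-6->C; (1,8):dx=-4,dy=-10->C; (1,9):dx=-9,dy=-14->C
  (1,10):dx=-10,dy=-16->C; (2,3):dx=-8,dy=-14->C; (2,4):dx=+2,dy=+1->C; (2,5):dx=-2,dy=-5->C
  (2,6):dx=-5,dy=-8->C; (2,7):dx=-4,dy=-3->C; (2,8):dx=-1,dy=-7->C; (2,9):dx=-6,dy=-11->C
  (2,10):dx=-7,dy=-13->C; (3,4):dx=+10,dy=+15->C; (3,5):dx=+6,dy=+9->C; (3,6):dx=+3,dy=+6->C
  (3,7):dx=+4,dy=+11->C; (3,8):dx=+7,dy=+7->C; (3,9):dx=+2,dy=+3->C; (3,10):dx=+1,dy=+1->C
  (4,5):dx=-4,dy=-6->C; (4,6):dx=-7,dy=-9->C; (4,7):dx=-6,dy=-4->C; (4,8):dx=-3,dy=-8->C
  (4,9):dx=-8,dy=-12->C; (4,10):dx=-9,dy=-14->C; (5,6):dx=-3,dy=-3->C; (5,7):dx=-2,dy=+2->D
  (5,8):dx=+1,dy=-2->D; (5,9):dx=-4,dy=-6->C; (5,10):dx=-5,dy=-8->C; (6,7):dx=+1,dy=+5->C
  (6,8):dx=+4,dy=+1->C; (6,9):dx=-1,dy=-3->C; (6,10):dx=-2,dy=-5->C; (7,8):dx=+3,dy=-4->D
  (7,9):dx=-2,dy=-8->C; (7,10):dx=-3,dy=-10->C; (8,9):dx=-5,dy=-4->C; (8,10):dx=-6,dy=-6->C
  (9,10):dx=-1,dy=-2->C
Step 2: C = 42, D = 3, total pairs = 45.
Step 3: tau = (C - D)/(n(n-1)/2) = (42 - 3)/45 = 0.866667.
Step 4: Exact two-sided p-value (enumerate n! = 3628800 permutations of y under H0): p = 0.000115.
Step 5: alpha = 0.1. reject H0.

tau_b = 0.8667 (C=42, D=3), p = 0.000115, reject H0.


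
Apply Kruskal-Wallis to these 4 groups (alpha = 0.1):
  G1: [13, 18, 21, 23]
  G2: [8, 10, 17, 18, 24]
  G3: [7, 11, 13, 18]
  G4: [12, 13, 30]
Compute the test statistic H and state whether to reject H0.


Step 1: Combine all N = 16 observations and assign midranks.
sorted (value, group, rank): (7,G3,1), (8,G2,2), (10,G2,3), (11,G3,4), (12,G4,5), (13,G1,7), (13,G3,7), (13,G4,7), (17,G2,9), (18,G1,11), (18,G2,11), (18,G3,11), (21,G1,13), (23,G1,14), (24,G2,15), (30,G4,16)
Step 2: Sum ranks within each group.
R_1 = 45 (n_1 = 4)
R_2 = 40 (n_2 = 5)
R_3 = 23 (n_3 = 4)
R_4 = 28 (n_4 = 3)
Step 3: H = 12/(N(N+1)) * sum(R_i^2/n_i) - 3(N+1)
     = 12/(16*17) * (45^2/4 + 40^2/5 + 23^2/4 + 28^2/3) - 3*17
     = 0.044118 * 1219.83 - 51
     = 2.816176.
Step 4: Ties present; correction factor C = 1 - 48/(16^3 - 16) = 0.988235. Corrected H = 2.816176 / 0.988235 = 2.849702.
Step 5: Under H0, H ~ chi^2(3); p-value = 0.415383.
Step 6: alpha = 0.1. fail to reject H0.

H = 2.8497, df = 3, p = 0.415383, fail to reject H0.


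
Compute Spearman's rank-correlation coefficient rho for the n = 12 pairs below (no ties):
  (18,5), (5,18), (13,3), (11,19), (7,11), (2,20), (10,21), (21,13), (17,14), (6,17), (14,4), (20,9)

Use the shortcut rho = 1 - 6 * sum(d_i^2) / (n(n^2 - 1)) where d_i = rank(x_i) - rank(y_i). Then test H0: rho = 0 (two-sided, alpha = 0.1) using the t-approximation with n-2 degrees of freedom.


Step 1: Rank x and y separately (midranks; no ties here).
rank(x): 18->10, 5->2, 13->7, 11->6, 7->4, 2->1, 10->5, 21->12, 17->9, 6->3, 14->8, 20->11
rank(y): 5->3, 18->9, 3->1, 19->10, 11->5, 20->11, 21->12, 13->6, 14->7, 17->8, 4->2, 9->4
Step 2: d_i = R_x(i) - R_y(i); compute d_i^2.
  (10-3)^2=49, (2-9)^2=49, (7-1)^2=36, (6-10)^2=16, (4-5)^2=1, (1-11)^2=100, (5-12)^2=49, (12-6)^2=36, (9-7)^2=4, (3-8)^2=25, (8-2)^2=36, (11-4)^2=49
sum(d^2) = 450.
Step 3: rho = 1 - 6*450 / (12*(12^2 - 1)) = 1 - 2700/1716 = -0.573427.
Step 4: Under H0, t = rho * sqrt((n-2)/(1-rho^2)) = -2.2134 ~ t(10).
Step 5: Two-sided p-value from the t-distribution with 10 df = 0.051266.
Step 6: alpha = 0.1. reject H0.

rho = -0.5734, p = 0.051266, reject H0 at alpha = 0.1.


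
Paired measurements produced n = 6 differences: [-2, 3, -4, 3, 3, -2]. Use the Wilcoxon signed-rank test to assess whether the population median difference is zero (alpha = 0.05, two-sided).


Step 1: Drop any zero differences (none here) and take |d_i|.
|d| = [2, 3, 4, 3, 3, 2]
Step 2: Midrank |d_i| (ties get averaged ranks).
ranks: |2|->1.5, |3|->4, |4|->6, |3|->4, |3|->4, |2|->1.5
Step 3: Attach original signs; sum ranks with positive sign and with negative sign.
W+ = 4 + 4 + 4 = 12
W- = 1.5 + 6 + 1.5 = 9
(Check: W+ + W- = 21 should equal n(n+1)/2 = 21.)
Step 4: Test statistic W = min(W+, W-) = 9.
Step 5: Ties in |d|, so use the tie-corrected normal approximation.
        E[W] = n(n+1)/4 = 6*7/4 = 10.5.
        Tie groups: |d|=2 (t=2), |d|=3 (t=3); sum(t^3 - t) = 30.
        Var[W] = n(n+1)(2n+1)/24 - sum(t^3-t)/48 = 546/24 - 30/48 = 22.125.
        z = (W - E[W]) / sqrt(Var[W]) = (9 - 10.5) / 4.7037 = -0.3189.
        Two-sided p = 2*Phi(z) = 0.749805.
Step 6: alpha = 0.05. fail to reject H0.

W+ = 12, W- = 9, W = min = 9, p = 0.749805, fail to reject H0.


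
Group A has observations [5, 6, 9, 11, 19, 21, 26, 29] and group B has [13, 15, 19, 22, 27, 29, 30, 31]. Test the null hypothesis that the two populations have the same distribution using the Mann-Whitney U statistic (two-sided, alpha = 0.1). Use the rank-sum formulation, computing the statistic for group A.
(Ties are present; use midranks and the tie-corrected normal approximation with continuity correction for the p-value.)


Step 1: Combine and sort all 16 observations; assign midranks.
sorted (value, group): (5,X), (6,X), (9,X), (11,X), (13,Y), (15,Y), (19,X), (19,Y), (21,X), (22,Y), (26,X), (27,Y), (29,X), (29,Y), (30,Y), (31,Y)
ranks: 5->1, 6->2, 9->3, 11->4, 13->5, 15->6, 19->7.5, 19->7.5, 21->9, 22->10, 26->11, 27->12, 29->13.5, 29->13.5, 30->15, 31->16
Step 2: Rank sum for X: R1 = 1 + 2 + 3 + 4 + 7.5 + 9 + 11 + 13.5 = 51.
Step 3: U_X = R1 - n1(n1+1)/2 = 51 - 8*9/2 = 51 - 36 = 15.
       U_Y = n1*n2 - U_X = 64 - 15 = 49.
Step 4: Ties are present, so use the tie-corrected normal approximation (with continuity correction) for the p-value.
Step 5: p-value = 0.082670; compare to alpha = 0.1. reject H0.

U_X = 15, p = 0.082670, reject H0 at alpha = 0.1.


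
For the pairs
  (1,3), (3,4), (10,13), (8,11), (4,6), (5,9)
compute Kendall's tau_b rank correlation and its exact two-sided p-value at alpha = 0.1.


Step 1: Enumerate the 15 unordered pairs (i,j) with i<j and classify each by sign(x_j-x_i) * sign(y_j-y_i).
  (1,2):dx=+2,dy=+1->C; (1,3):dx=+9,dy=+10->C; (1,4):dx=+7,dy=+8->C; (1,5):dx=+3,dy=+3->C
  (1,6):dx=+4,dy=+6->C; (2,3):dx=+7,dy=+9->C; (2,4):dx=+5,dy=+7->C; (2,5):dx=+1,dy=+2->C
  (2,6):dx=+2,dy=+5->C; (3,4):dx=-2,dy=-2->C; (3,5):dx=-6,dy=-7->C; (3,6):dx=-5,dy=-4->C
  (4,5):dx=-4,dy=-5->C; (4,6):dx=-3,dy=-2->C; (5,6):dx=+1,dy=+3->C
Step 2: C = 15, D = 0, total pairs = 15.
Step 3: tau = (C - D)/(n(n-1)/2) = (15 - 0)/15 = 1.000000.
Step 4: Exact two-sided p-value (enumerate n! = 720 permutations of y under H0): p = 0.002778.
Step 5: alpha = 0.1. reject H0.

tau_b = 1.0000 (C=15, D=0), p = 0.002778, reject H0.


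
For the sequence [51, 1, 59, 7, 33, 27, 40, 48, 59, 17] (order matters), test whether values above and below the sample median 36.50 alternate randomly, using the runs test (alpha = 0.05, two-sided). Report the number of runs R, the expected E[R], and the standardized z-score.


Step 1: Compute median = 36.50; label A = above, B = below.
Labels in order: ABABBBAAAB  (n_A = 5, n_B = 5)
Step 2: Count runs R = 6.
Step 3: Under H0 (random ordering), E[R] = 2*n_A*n_B/(n_A+n_B) + 1 = 2*5*5/10 + 1 = 6.0000.
        Var[R] = 2*n_A*n_B*(2*n_A*n_B - n_A - n_B) / ((n_A+n_B)^2 * (n_A+n_B-1)) = 2000/900 = 2.2222.
        SD[R] = 1.4907.
Step 4: R = E[R], so z = 0 with no continuity correction.
Step 5: Two-sided p-value via normal approximation = 2*(1 - Phi(|z|)) = 1.000000.
Step 6: alpha = 0.05. fail to reject H0.

R = 6, z = 0.0000, p = 1.000000, fail to reject H0.


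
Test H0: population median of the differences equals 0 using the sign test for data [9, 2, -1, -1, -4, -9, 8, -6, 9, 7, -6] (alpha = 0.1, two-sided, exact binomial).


Step 1: Discard zero differences. Original n = 11; n_eff = number of nonzero differences = 11.
Nonzero differences (with sign): +9, +2, -1, -1, -4, -9, +8, -6, +9, +7, -6
Step 2: Count signs: positive = 5, negative = 6.
Step 3: Under H0: P(positive) = 0.5, so the number of positives S ~ Bin(11, 0.5).
Step 4: Two-sided exact p-value = sum of Bin(11,0.5) probabilities at or below the observed probability = 1.000000.
Step 5: alpha = 0.1. fail to reject H0.

n_eff = 11, pos = 5, neg = 6, p = 1.000000, fail to reject H0.


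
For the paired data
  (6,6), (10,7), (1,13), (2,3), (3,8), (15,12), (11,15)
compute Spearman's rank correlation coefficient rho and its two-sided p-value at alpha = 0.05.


Step 1: Rank x and y separately (midranks; no ties here).
rank(x): 6->4, 10->5, 1->1, 2->2, 3->3, 15->7, 11->6
rank(y): 6->2, 7->3, 13->6, 3->1, 8->4, 12->5, 15->7
Step 2: d_i = R_x(i) - R_y(i); compute d_i^2.
  (4-2)^2=4, (5-3)^2=4, (1-6)^2=25, (2-1)^2=1, (3-4)^2=1, (7-5)^2=4, (6-7)^2=1
sum(d^2) = 40.
Step 3: rho = 1 - 6*40 / (7*(7^2 - 1)) = 1 - 240/336 = 0.285714.
Step 4: Under H0, t = rho * sqrt((n-2)/(1-rho^2)) = 0.6667 ~ t(5).
Step 5: Two-sided p-value from the t-distribution with 5 df = 0.534509.
Step 6: alpha = 0.05. fail to reject H0.

rho = 0.2857, p = 0.534509, fail to reject H0 at alpha = 0.05.


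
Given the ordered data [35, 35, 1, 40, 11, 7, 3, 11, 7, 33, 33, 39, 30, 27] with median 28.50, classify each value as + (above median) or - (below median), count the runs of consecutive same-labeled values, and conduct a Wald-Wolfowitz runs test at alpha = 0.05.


Step 1: Compute median = 28.50; label A = above, B = below.
Labels in order: AABABBBBBAAAAB  (n_A = 7, n_B = 7)
Step 2: Count runs R = 6.
Step 3: Under H0 (random ordering), E[R] = 2*n_A*n_B/(n_A+n_B) + 1 = 2*7*7/14 + 1 = 8.0000.
        Var[R] = 2*n_A*n_B*(2*n_A*n_B - n_A - n_B) / ((n_A+n_B)^2 * (n_A+n_B-1)) = 8232/2548 = 3.2308.
        SD[R] = 1.7974.
Step 4: Continuity-corrected z = (R + 0.5 - E[R]) / SD[R] = (6 + 0.5 - 8.0000) / 1.7974 = -0.8345.
Step 5: Two-sided p-value via normal approximation = 2*(1 - Phi(|z|)) = 0.403986.
Step 6: alpha = 0.05. fail to reject H0.

R = 6, z = -0.8345, p = 0.403986, fail to reject H0.


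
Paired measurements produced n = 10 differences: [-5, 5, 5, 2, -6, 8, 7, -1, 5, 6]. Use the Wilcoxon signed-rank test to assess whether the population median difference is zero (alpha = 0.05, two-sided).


Step 1: Drop any zero differences (none here) and take |d_i|.
|d| = [5, 5, 5, 2, 6, 8, 7, 1, 5, 6]
Step 2: Midrank |d_i| (ties get averaged ranks).
ranks: |5|->4.5, |5|->4.5, |5|->4.5, |2|->2, |6|->7.5, |8|->10, |7|->9, |1|->1, |5|->4.5, |6|->7.5
Step 3: Attach original signs; sum ranks with positive sign and with negative sign.
W+ = 4.5 + 4.5 + 2 + 10 + 9 + 4.5 + 7.5 = 42
W- = 4.5 + 7.5 + 1 = 13
(Check: W+ + W- = 55 should equal n(n+1)/2 = 55.)
Step 4: Test statistic W = min(W+, W-) = 13.
Step 5: Ties in |d|, so use the tie-corrected normal approximation.
        E[W] = n(n+1)/4 = 10*11/4 = 27.5.
        Tie groups: |d|=5 (t=4), |d|=6 (t=2); sum(t^3 - t) = 66.
        Var[W] = n(n+1)(2n+1)/24 - sum(t^3-t)/48 = 2310/24 - 66/48 = 94.875.
        z = (W - E[W]) / sqrt(Var[W]) = (13 - 27.5) / 9.7404 = -1.4886.
        Two-sided p = 2*Phi(z) = 0.136580.
Step 6: alpha = 0.05. fail to reject H0.

W+ = 42, W- = 13, W = min = 13, p = 0.136580, fail to reject H0.


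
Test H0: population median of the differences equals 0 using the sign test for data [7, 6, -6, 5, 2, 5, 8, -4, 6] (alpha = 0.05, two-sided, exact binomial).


Step 1: Discard zero differences. Original n = 9; n_eff = number of nonzero differences = 9.
Nonzero differences (with sign): +7, +6, -6, +5, +2, +5, +8, -4, +6
Step 2: Count signs: positive = 7, negative = 2.
Step 3: Under H0: P(positive) = 0.5, so the number of positives S ~ Bin(9, 0.5).
Step 4: Two-sided exact p-value = sum of Bin(9,0.5) probabilities at or below the observed probability = 0.179688.
Step 5: alpha = 0.05. fail to reject H0.

n_eff = 9, pos = 7, neg = 2, p = 0.179688, fail to reject H0.


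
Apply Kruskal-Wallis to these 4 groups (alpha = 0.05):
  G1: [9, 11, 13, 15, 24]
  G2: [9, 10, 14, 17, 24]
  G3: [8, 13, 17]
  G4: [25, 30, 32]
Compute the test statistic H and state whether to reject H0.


Step 1: Combine all N = 16 observations and assign midranks.
sorted (value, group, rank): (8,G3,1), (9,G1,2.5), (9,G2,2.5), (10,G2,4), (11,G1,5), (13,G1,6.5), (13,G3,6.5), (14,G2,8), (15,G1,9), (17,G2,10.5), (17,G3,10.5), (24,G1,12.5), (24,G2,12.5), (25,G4,14), (30,G4,15), (32,G4,16)
Step 2: Sum ranks within each group.
R_1 = 35.5 (n_1 = 5)
R_2 = 37.5 (n_2 = 5)
R_3 = 18 (n_3 = 3)
R_4 = 45 (n_4 = 3)
Step 3: H = 12/(N(N+1)) * sum(R_i^2/n_i) - 3(N+1)
     = 12/(16*17) * (35.5^2/5 + 37.5^2/5 + 18^2/3 + 45^2/3) - 3*17
     = 0.044118 * 1316.3 - 51
     = 7.072059.
Step 4: Ties present; correction factor C = 1 - 24/(16^3 - 16) = 0.994118. Corrected H = 7.072059 / 0.994118 = 7.113905.
Step 5: Under H0, H ~ chi^2(3); p-value = 0.068354.
Step 6: alpha = 0.05. fail to reject H0.

H = 7.1139, df = 3, p = 0.068354, fail to reject H0.


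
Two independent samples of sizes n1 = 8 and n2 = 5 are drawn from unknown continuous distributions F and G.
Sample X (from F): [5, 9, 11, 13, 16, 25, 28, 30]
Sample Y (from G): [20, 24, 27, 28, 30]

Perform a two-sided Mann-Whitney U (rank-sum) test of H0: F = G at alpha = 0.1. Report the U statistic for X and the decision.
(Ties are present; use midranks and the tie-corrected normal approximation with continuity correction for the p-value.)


Step 1: Combine and sort all 13 observations; assign midranks.
sorted (value, group): (5,X), (9,X), (11,X), (13,X), (16,X), (20,Y), (24,Y), (25,X), (27,Y), (28,X), (28,Y), (30,X), (30,Y)
ranks: 5->1, 9->2, 11->3, 13->4, 16->5, 20->6, 24->7, 25->8, 27->9, 28->10.5, 28->10.5, 30->12.5, 30->12.5
Step 2: Rank sum for X: R1 = 1 + 2 + 3 + 4 + 5 + 8 + 10.5 + 12.5 = 46.
Step 3: U_X = R1 - n1(n1+1)/2 = 46 - 8*9/2 = 46 - 36 = 10.
       U_Y = n1*n2 - U_X = 40 - 10 = 30.
Step 4: Ties are present, so use the tie-corrected normal approximation (with continuity correction) for the p-value.
Step 5: p-value = 0.163169; compare to alpha = 0.1. fail to reject H0.

U_X = 10, p = 0.163169, fail to reject H0 at alpha = 0.1.


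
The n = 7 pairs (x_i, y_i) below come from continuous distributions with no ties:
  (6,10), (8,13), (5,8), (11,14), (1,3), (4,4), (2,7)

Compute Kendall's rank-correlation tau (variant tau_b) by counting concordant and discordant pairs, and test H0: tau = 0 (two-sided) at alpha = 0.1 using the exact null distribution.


Step 1: Enumerate the 21 unordered pairs (i,j) with i<j and classify each by sign(x_j-x_i) * sign(y_j-y_i).
  (1,2):dx=+2,dy=+3->C; (1,3):dx=-1,dy=-2->C; (1,4):dx=+5,dy=+4->C; (1,5):dx=-5,dy=-7->C
  (1,6):dx=-2,dy=-6->C; (1,7):dx=-4,dy=-3->C; (2,3):dx=-3,dy=-5->C; (2,4):dx=+3,dy=+1->C
  (2,5):dx=-7,dy=-10->C; (2,6):dx=-4,dy=-9->C; (2,7):dx=-6,dy=-6->C; (3,4):dx=+6,dy=+6->C
  (3,5):dx=-4,dy=-5->C; (3,6):dx=-1,dy=-4->C; (3,7):dx=-3,dy=-1->C; (4,5):dx=-10,dy=-11->C
  (4,6):dx=-7,dy=-10->C; (4,7):dx=-9,dy=-7->C; (5,6):dx=+3,dy=+1->C; (5,7):dx=+1,dy=+4->C
  (6,7):dx=-2,dy=+3->D
Step 2: C = 20, D = 1, total pairs = 21.
Step 3: tau = (C - D)/(n(n-1)/2) = (20 - 1)/21 = 0.904762.
Step 4: Exact two-sided p-value (enumerate n! = 5040 permutations of y under H0): p = 0.002778.
Step 5: alpha = 0.1. reject H0.

tau_b = 0.9048 (C=20, D=1), p = 0.002778, reject H0.


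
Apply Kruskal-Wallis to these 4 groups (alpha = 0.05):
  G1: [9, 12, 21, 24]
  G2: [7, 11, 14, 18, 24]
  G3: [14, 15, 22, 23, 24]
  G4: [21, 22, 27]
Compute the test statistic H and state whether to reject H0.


Step 1: Combine all N = 17 observations and assign midranks.
sorted (value, group, rank): (7,G2,1), (9,G1,2), (11,G2,3), (12,G1,4), (14,G2,5.5), (14,G3,5.5), (15,G3,7), (18,G2,8), (21,G1,9.5), (21,G4,9.5), (22,G3,11.5), (22,G4,11.5), (23,G3,13), (24,G1,15), (24,G2,15), (24,G3,15), (27,G4,17)
Step 2: Sum ranks within each group.
R_1 = 30.5 (n_1 = 4)
R_2 = 32.5 (n_2 = 5)
R_3 = 52 (n_3 = 5)
R_4 = 38 (n_4 = 3)
Step 3: H = 12/(N(N+1)) * sum(R_i^2/n_i) - 3(N+1)
     = 12/(17*18) * (30.5^2/4 + 32.5^2/5 + 52^2/5 + 38^2/3) - 3*18
     = 0.039216 * 1465.95 - 54
     = 3.488072.
Step 4: Ties present; correction factor C = 1 - 42/(17^3 - 17) = 0.991422. Corrected H = 3.488072 / 0.991422 = 3.518253.
Step 5: Under H0, H ~ chi^2(3); p-value = 0.318402.
Step 6: alpha = 0.05. fail to reject H0.

H = 3.5183, df = 3, p = 0.318402, fail to reject H0.


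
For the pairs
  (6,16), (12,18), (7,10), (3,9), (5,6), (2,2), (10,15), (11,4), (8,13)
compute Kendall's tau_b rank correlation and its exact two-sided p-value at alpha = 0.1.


Step 1: Enumerate the 36 unordered pairs (i,j) with i<j and classify each by sign(x_j-x_i) * sign(y_j-y_i).
  (1,2):dx=+6,dy=+2->C; (1,3):dx=+1,dy=-6->D; (1,4):dx=-3,dy=-7->C; (1,5):dx=-1,dy=-10->C
  (1,6):dx=-4,dy=-14->C; (1,7):dx=+4,dy=-1->D; (1,8):dx=+5,dy=-12->D; (1,9):dx=+2,dy=-3->D
  (2,3):dx=-5,dy=-8->C; (2,4):dx=-9,dy=-9->C; (2,5):dx=-7,dy=-12->C; (2,6):dx=-10,dy=-16->C
  (2,7):dx=-2,dy=-3->C; (2,8):dx=-1,dy=-14->C; (2,9):dx=-4,dy=-5->C; (3,4):dx=-4,dy=-1->C
  (3,5):dx=-2,dy=-4->C; (3,6):dx=-5,dy=-8->C; (3,7):dx=+3,dy=+5->C; (3,8):dx=+4,dy=-6->D
  (3,9):dx=+1,dy=+3->C; (4,5):dx=+2,dy=-3->D; (4,6):dx=-1,dy=-7->C; (4,7):dx=+7,dy=+6->C
  (4,8):dx=+8,dy=-5->D; (4,9):dx=+5,dy=+4->C; (5,6):dx=-3,dy=-4->C; (5,7):dx=+5,dy=+9->C
  (5,8):dx=+6,dy=-2->D; (5,9):dx=+3,dy=+7->C; (6,7):dx=+8,dy=+13->C; (6,8):dx=+9,dy=+2->C
  (6,9):dx=+6,dy=+11->C; (7,8):dx=+1,dy=-11->D; (7,9):dx=-2,dy=-2->C; (8,9):dx=-3,dy=+9->D
Step 2: C = 26, D = 10, total pairs = 36.
Step 3: tau = (C - D)/(n(n-1)/2) = (26 - 10)/36 = 0.444444.
Step 4: Exact two-sided p-value (enumerate n! = 362880 permutations of y under H0): p = 0.119439.
Step 5: alpha = 0.1. fail to reject H0.

tau_b = 0.4444 (C=26, D=10), p = 0.119439, fail to reject H0.


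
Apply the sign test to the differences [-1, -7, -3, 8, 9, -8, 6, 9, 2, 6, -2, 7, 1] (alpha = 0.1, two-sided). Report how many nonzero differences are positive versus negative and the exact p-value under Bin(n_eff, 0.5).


Step 1: Discard zero differences. Original n = 13; n_eff = number of nonzero differences = 13.
Nonzero differences (with sign): -1, -7, -3, +8, +9, -8, +6, +9, +2, +6, -2, +7, +1
Step 2: Count signs: positive = 8, negative = 5.
Step 3: Under H0: P(positive) = 0.5, so the number of positives S ~ Bin(13, 0.5).
Step 4: Two-sided exact p-value = sum of Bin(13,0.5) probabilities at or below the observed probability = 0.581055.
Step 5: alpha = 0.1. fail to reject H0.

n_eff = 13, pos = 8, neg = 5, p = 0.581055, fail to reject H0.


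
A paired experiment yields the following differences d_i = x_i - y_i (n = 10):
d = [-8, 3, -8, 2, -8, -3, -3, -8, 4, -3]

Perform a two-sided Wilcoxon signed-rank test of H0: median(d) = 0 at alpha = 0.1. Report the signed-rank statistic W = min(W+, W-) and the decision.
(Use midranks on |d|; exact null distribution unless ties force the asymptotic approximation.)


Step 1: Drop any zero differences (none here) and take |d_i|.
|d| = [8, 3, 8, 2, 8, 3, 3, 8, 4, 3]
Step 2: Midrank |d_i| (ties get averaged ranks).
ranks: |8|->8.5, |3|->3.5, |8|->8.5, |2|->1, |8|->8.5, |3|->3.5, |3|->3.5, |8|->8.5, |4|->6, |3|->3.5
Step 3: Attach original signs; sum ranks with positive sign and with negative sign.
W+ = 3.5 + 1 + 6 = 10.5
W- = 8.5 + 8.5 + 8.5 + 3.5 + 3.5 + 8.5 + 3.5 = 44.5
(Check: W+ + W- = 55 should equal n(n+1)/2 = 55.)
Step 4: Test statistic W = min(W+, W-) = 10.5.
Step 5: Ties in |d|, so use the tie-corrected normal approximation.
        E[W] = n(n+1)/4 = 10*11/4 = 27.5.
        Tie groups: |d|=3 (t=4), |d|=8 (t=4); sum(t^3 - t) = 120.
        Var[W] = n(n+1)(2n+1)/24 - sum(t^3-t)/48 = 2310/24 - 120/48 = 93.75.
        z = (W - E[W]) / sqrt(Var[W]) = (10.5 - 27.5) / 9.6825 = -1.7558.
        Two-sided p = 2*Phi(z) = 0.079131.
Step 6: alpha = 0.1. reject H0.

W+ = 10.5, W- = 44.5, W = min = 10.5, p = 0.079131, reject H0.


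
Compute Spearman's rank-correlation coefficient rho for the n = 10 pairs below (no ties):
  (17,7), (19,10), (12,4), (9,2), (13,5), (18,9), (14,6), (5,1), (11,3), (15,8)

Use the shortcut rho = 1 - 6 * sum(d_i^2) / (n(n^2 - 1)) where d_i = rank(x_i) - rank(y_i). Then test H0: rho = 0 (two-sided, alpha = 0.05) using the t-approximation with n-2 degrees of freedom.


Step 1: Rank x and y separately (midranks; no ties here).
rank(x): 17->8, 19->10, 12->4, 9->2, 13->5, 18->9, 14->6, 5->1, 11->3, 15->7
rank(y): 7->7, 10->10, 4->4, 2->2, 5->5, 9->9, 6->6, 1->1, 3->3, 8->8
Step 2: d_i = R_x(i) - R_y(i); compute d_i^2.
  (8-7)^2=1, (10-10)^2=0, (4-4)^2=0, (2-2)^2=0, (5-5)^2=0, (9-9)^2=0, (6-6)^2=0, (1-1)^2=0, (3-3)^2=0, (7-8)^2=1
sum(d^2) = 2.
Step 3: rho = 1 - 6*2 / (10*(10^2 - 1)) = 1 - 12/990 = 0.987879.
Step 4: Under H0, t = rho * sqrt((n-2)/(1-rho^2)) = 18.0003 ~ t(8).
Step 5: Two-sided p-value from the t-distribution with 8 df = 0.000000.
Step 6: alpha = 0.05. reject H0.

rho = 0.9879, p = 0.000000, reject H0 at alpha = 0.05.


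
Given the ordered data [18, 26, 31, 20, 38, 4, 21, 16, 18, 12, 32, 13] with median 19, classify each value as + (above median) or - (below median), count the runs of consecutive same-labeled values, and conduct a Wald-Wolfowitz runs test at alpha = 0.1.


Step 1: Compute median = 19; label A = above, B = below.
Labels in order: BAAAABABBBAB  (n_A = 6, n_B = 6)
Step 2: Count runs R = 7.
Step 3: Under H0 (random ordering), E[R] = 2*n_A*n_B/(n_A+n_B) + 1 = 2*6*6/12 + 1 = 7.0000.
        Var[R] = 2*n_A*n_B*(2*n_A*n_B - n_A - n_B) / ((n_A+n_B)^2 * (n_A+n_B-1)) = 4320/1584 = 2.7273.
        SD[R] = 1.6514.
Step 4: R = E[R], so z = 0 with no continuity correction.
Step 5: Two-sided p-value via normal approximation = 2*(1 - Phi(|z|)) = 1.000000.
Step 6: alpha = 0.1. fail to reject H0.

R = 7, z = 0.0000, p = 1.000000, fail to reject H0.


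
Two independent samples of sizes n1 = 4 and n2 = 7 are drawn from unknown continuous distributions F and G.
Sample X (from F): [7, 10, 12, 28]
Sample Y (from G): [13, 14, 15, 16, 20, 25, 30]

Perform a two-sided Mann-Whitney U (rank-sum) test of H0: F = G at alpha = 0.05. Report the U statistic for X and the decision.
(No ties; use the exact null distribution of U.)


Step 1: Combine and sort all 11 observations; assign midranks.
sorted (value, group): (7,X), (10,X), (12,X), (13,Y), (14,Y), (15,Y), (16,Y), (20,Y), (25,Y), (28,X), (30,Y)
ranks: 7->1, 10->2, 12->3, 13->4, 14->5, 15->6, 16->7, 20->8, 25->9, 28->10, 30->11
Step 2: Rank sum for X: R1 = 1 + 2 + 3 + 10 = 16.
Step 3: U_X = R1 - n1(n1+1)/2 = 16 - 4*5/2 = 16 - 10 = 6.
       U_Y = n1*n2 - U_X = 28 - 6 = 22.
Step 4: No ties, so the exact null distribution of U (based on enumerating the C(11,4) = 330 equally likely rank assignments) gives the two-sided p-value.
Step 5: p-value = 0.163636; compare to alpha = 0.05. fail to reject H0.

U_X = 6, p = 0.163636, fail to reject H0 at alpha = 0.05.


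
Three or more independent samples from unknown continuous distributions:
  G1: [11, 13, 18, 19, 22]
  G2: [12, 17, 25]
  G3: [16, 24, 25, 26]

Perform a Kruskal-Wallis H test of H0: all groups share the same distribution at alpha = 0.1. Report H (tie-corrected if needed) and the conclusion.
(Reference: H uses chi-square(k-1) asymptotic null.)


Step 1: Combine all N = 12 observations and assign midranks.
sorted (value, group, rank): (11,G1,1), (12,G2,2), (13,G1,3), (16,G3,4), (17,G2,5), (18,G1,6), (19,G1,7), (22,G1,8), (24,G3,9), (25,G2,10.5), (25,G3,10.5), (26,G3,12)
Step 2: Sum ranks within each group.
R_1 = 25 (n_1 = 5)
R_2 = 17.5 (n_2 = 3)
R_3 = 35.5 (n_3 = 4)
Step 3: H = 12/(N(N+1)) * sum(R_i^2/n_i) - 3(N+1)
     = 12/(12*13) * (25^2/5 + 17.5^2/3 + 35.5^2/4) - 3*13
     = 0.076923 * 542.146 - 39
     = 2.703526.
Step 4: Ties present; correction factor C = 1 - 6/(12^3 - 12) = 0.996503. Corrected H = 2.703526 / 0.996503 = 2.713012.
Step 5: Under H0, H ~ chi^2(2); p-value = 0.257559.
Step 6: alpha = 0.1. fail to reject H0.

H = 2.7130, df = 2, p = 0.257559, fail to reject H0.


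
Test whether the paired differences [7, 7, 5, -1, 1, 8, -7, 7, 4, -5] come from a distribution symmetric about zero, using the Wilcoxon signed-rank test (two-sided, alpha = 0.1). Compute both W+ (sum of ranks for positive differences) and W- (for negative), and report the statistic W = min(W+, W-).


Step 1: Drop any zero differences (none here) and take |d_i|.
|d| = [7, 7, 5, 1, 1, 8, 7, 7, 4, 5]
Step 2: Midrank |d_i| (ties get averaged ranks).
ranks: |7|->7.5, |7|->7.5, |5|->4.5, |1|->1.5, |1|->1.5, |8|->10, |7|->7.5, |7|->7.5, |4|->3, |5|->4.5
Step 3: Attach original signs; sum ranks with positive sign and with negative sign.
W+ = 7.5 + 7.5 + 4.5 + 1.5 + 10 + 7.5 + 3 = 41.5
W- = 1.5 + 7.5 + 4.5 = 13.5
(Check: W+ + W- = 55 should equal n(n+1)/2 = 55.)
Step 4: Test statistic W = min(W+, W-) = 13.5.
Step 5: Ties in |d|, so use the tie-corrected normal approximation.
        E[W] = n(n+1)/4 = 10*11/4 = 27.5.
        Tie groups: |d|=1 (t=2), |d|=5 (t=2), |d|=7 (t=4); sum(t^3 - t) = 72.
        Var[W] = n(n+1)(2n+1)/24 - sum(t^3-t)/48 = 2310/24 - 72/48 = 94.75.
        z = (W - E[W]) / sqrt(Var[W]) = (13.5 - 27.5) / 9.7340 = -1.4383.
        Two-sided p = 2*Phi(z) = 0.150359.
Step 6: alpha = 0.1. fail to reject H0.

W+ = 41.5, W- = 13.5, W = min = 13.5, p = 0.150359, fail to reject H0.


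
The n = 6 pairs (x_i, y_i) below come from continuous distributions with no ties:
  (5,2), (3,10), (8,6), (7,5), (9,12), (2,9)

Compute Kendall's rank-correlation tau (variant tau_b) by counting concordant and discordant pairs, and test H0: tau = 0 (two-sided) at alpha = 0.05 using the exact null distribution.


Step 1: Enumerate the 15 unordered pairs (i,j) with i<j and classify each by sign(x_j-x_i) * sign(y_j-y_i).
  (1,2):dx=-2,dy=+8->D; (1,3):dx=+3,dy=+4->C; (1,4):dx=+2,dy=+3->C; (1,5):dx=+4,dy=+10->C
  (1,6):dx=-3,dy=+7->D; (2,3):dx=+5,dy=-4->D; (2,4):dx=+4,dy=-5->D; (2,5):dx=+6,dy=+2->C
  (2,6):dx=-1,dy=-1->C; (3,4):dx=-1,dy=-1->C; (3,5):dx=+1,dy=+6->C; (3,6):dx=-6,dy=+3->D
  (4,5):dx=+2,dy=+7->C; (4,6):dx=-5,dy=+4->D; (5,6):dx=-7,dy=-3->C
Step 2: C = 9, D = 6, total pairs = 15.
Step 3: tau = (C - D)/(n(n-1)/2) = (9 - 6)/15 = 0.200000.
Step 4: Exact two-sided p-value (enumerate n! = 720 permutations of y under H0): p = 0.719444.
Step 5: alpha = 0.05. fail to reject H0.

tau_b = 0.2000 (C=9, D=6), p = 0.719444, fail to reject H0.


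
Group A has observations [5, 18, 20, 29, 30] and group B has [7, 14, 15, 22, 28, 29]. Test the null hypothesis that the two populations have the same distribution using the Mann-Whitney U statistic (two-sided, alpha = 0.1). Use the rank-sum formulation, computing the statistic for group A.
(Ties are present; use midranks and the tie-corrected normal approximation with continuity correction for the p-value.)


Step 1: Combine and sort all 11 observations; assign midranks.
sorted (value, group): (5,X), (7,Y), (14,Y), (15,Y), (18,X), (20,X), (22,Y), (28,Y), (29,X), (29,Y), (30,X)
ranks: 5->1, 7->2, 14->3, 15->4, 18->5, 20->6, 22->7, 28->8, 29->9.5, 29->9.5, 30->11
Step 2: Rank sum for X: R1 = 1 + 5 + 6 + 9.5 + 11 = 32.5.
Step 3: U_X = R1 - n1(n1+1)/2 = 32.5 - 5*6/2 = 32.5 - 15 = 17.5.
       U_Y = n1*n2 - U_X = 30 - 17.5 = 12.5.
Step 4: Ties are present, so use the tie-corrected normal approximation (with continuity correction) for the p-value.
Step 5: p-value = 0.714379; compare to alpha = 0.1. fail to reject H0.

U_X = 17.5, p = 0.714379, fail to reject H0 at alpha = 0.1.


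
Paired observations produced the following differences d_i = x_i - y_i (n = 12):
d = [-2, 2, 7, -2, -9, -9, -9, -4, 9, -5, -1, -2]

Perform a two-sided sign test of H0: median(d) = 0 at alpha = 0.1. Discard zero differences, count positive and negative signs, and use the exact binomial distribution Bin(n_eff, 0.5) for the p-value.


Step 1: Discard zero differences. Original n = 12; n_eff = number of nonzero differences = 12.
Nonzero differences (with sign): -2, +2, +7, -2, -9, -9, -9, -4, +9, -5, -1, -2
Step 2: Count signs: positive = 3, negative = 9.
Step 3: Under H0: P(positive) = 0.5, so the number of positives S ~ Bin(12, 0.5).
Step 4: Two-sided exact p-value = sum of Bin(12,0.5) probabilities at or below the observed probability = 0.145996.
Step 5: alpha = 0.1. fail to reject H0.

n_eff = 12, pos = 3, neg = 9, p = 0.145996, fail to reject H0.


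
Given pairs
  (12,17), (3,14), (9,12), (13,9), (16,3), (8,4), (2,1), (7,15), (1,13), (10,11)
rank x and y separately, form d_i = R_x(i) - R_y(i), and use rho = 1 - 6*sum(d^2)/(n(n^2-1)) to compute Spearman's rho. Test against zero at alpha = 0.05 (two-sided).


Step 1: Rank x and y separately (midranks; no ties here).
rank(x): 12->8, 3->3, 9->6, 13->9, 16->10, 8->5, 2->2, 7->4, 1->1, 10->7
rank(y): 17->10, 14->8, 12->6, 9->4, 3->2, 4->3, 1->1, 15->9, 13->7, 11->5
Step 2: d_i = R_x(i) - R_y(i); compute d_i^2.
  (8-10)^2=4, (3-8)^2=25, (6-6)^2=0, (9-4)^2=25, (10-2)^2=64, (5-3)^2=4, (2-1)^2=1, (4-9)^2=25, (1-7)^2=36, (7-5)^2=4
sum(d^2) = 188.
Step 3: rho = 1 - 6*188 / (10*(10^2 - 1)) = 1 - 1128/990 = -0.139394.
Step 4: Under H0, t = rho * sqrt((n-2)/(1-rho^2)) = -0.3982 ~ t(8).
Step 5: Two-sided p-value from the t-distribution with 8 df = 0.700932.
Step 6: alpha = 0.05. fail to reject H0.

rho = -0.1394, p = 0.700932, fail to reject H0 at alpha = 0.05.


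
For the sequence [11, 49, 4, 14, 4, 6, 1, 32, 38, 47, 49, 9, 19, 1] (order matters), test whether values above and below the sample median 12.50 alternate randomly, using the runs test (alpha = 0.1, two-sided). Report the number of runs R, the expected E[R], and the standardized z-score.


Step 1: Compute median = 12.50; label A = above, B = below.
Labels in order: BABABBBAAAABAB  (n_A = 7, n_B = 7)
Step 2: Count runs R = 9.
Step 3: Under H0 (random ordering), E[R] = 2*n_A*n_B/(n_A+n_B) + 1 = 2*7*7/14 + 1 = 8.0000.
        Var[R] = 2*n_A*n_B*(2*n_A*n_B - n_A - n_B) / ((n_A+n_B)^2 * (n_A+n_B-1)) = 8232/2548 = 3.2308.
        SD[R] = 1.7974.
Step 4: Continuity-corrected z = (R - 0.5 - E[R]) / SD[R] = (9 - 0.5 - 8.0000) / 1.7974 = 0.2782.
Step 5: Two-sided p-value via normal approximation = 2*(1 - Phi(|z|)) = 0.780879.
Step 6: alpha = 0.1. fail to reject H0.

R = 9, z = 0.2782, p = 0.780879, fail to reject H0.


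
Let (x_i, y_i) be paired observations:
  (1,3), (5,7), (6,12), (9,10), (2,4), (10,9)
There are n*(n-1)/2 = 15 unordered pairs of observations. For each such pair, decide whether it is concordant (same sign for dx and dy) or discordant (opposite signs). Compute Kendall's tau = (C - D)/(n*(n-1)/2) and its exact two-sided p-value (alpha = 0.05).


Step 1: Enumerate the 15 unordered pairs (i,j) with i<j and classify each by sign(x_j-x_i) * sign(y_j-y_i).
  (1,2):dx=+4,dy=+4->C; (1,3):dx=+5,dy=+9->C; (1,4):dx=+8,dy=+7->C; (1,5):dx=+1,dy=+1->C
  (1,6):dx=+9,dy=+6->C; (2,3):dx=+1,dy=+5->C; (2,4):dx=+4,dy=+3->C; (2,5):dx=-3,dy=-3->C
  (2,6):dx=+5,dy=+2->C; (3,4):dx=+3,dy=-2->D; (3,5):dx=-4,dy=-8->C; (3,6):dx=+4,dy=-3->D
  (4,5):dx=-7,dy=-6->C; (4,6):dx=+1,dy=-1->D; (5,6):dx=+8,dy=+5->C
Step 2: C = 12, D = 3, total pairs = 15.
Step 3: tau = (C - D)/(n(n-1)/2) = (12 - 3)/15 = 0.600000.
Step 4: Exact two-sided p-value (enumerate n! = 720 permutations of y under H0): p = 0.136111.
Step 5: alpha = 0.05. fail to reject H0.

tau_b = 0.6000 (C=12, D=3), p = 0.136111, fail to reject H0.


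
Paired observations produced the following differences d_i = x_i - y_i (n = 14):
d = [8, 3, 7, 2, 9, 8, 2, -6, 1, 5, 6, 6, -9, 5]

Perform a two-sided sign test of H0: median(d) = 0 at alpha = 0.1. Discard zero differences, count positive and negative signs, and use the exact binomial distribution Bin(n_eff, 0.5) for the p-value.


Step 1: Discard zero differences. Original n = 14; n_eff = number of nonzero differences = 14.
Nonzero differences (with sign): +8, +3, +7, +2, +9, +8, +2, -6, +1, +5, +6, +6, -9, +5
Step 2: Count signs: positive = 12, negative = 2.
Step 3: Under H0: P(positive) = 0.5, so the number of positives S ~ Bin(14, 0.5).
Step 4: Two-sided exact p-value = sum of Bin(14,0.5) probabilities at or below the observed probability = 0.012939.
Step 5: alpha = 0.1. reject H0.

n_eff = 14, pos = 12, neg = 2, p = 0.012939, reject H0.


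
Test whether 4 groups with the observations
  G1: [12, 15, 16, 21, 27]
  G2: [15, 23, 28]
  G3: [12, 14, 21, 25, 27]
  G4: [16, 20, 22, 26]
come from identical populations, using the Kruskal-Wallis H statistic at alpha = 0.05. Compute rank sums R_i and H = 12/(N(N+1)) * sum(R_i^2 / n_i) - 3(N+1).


Step 1: Combine all N = 17 observations and assign midranks.
sorted (value, group, rank): (12,G1,1.5), (12,G3,1.5), (14,G3,3), (15,G1,4.5), (15,G2,4.5), (16,G1,6.5), (16,G4,6.5), (20,G4,8), (21,G1,9.5), (21,G3,9.5), (22,G4,11), (23,G2,12), (25,G3,13), (26,G4,14), (27,G1,15.5), (27,G3,15.5), (28,G2,17)
Step 2: Sum ranks within each group.
R_1 = 37.5 (n_1 = 5)
R_2 = 33.5 (n_2 = 3)
R_3 = 42.5 (n_3 = 5)
R_4 = 39.5 (n_4 = 4)
Step 3: H = 12/(N(N+1)) * sum(R_i^2/n_i) - 3(N+1)
     = 12/(17*18) * (37.5^2/5 + 33.5^2/3 + 42.5^2/5 + 39.5^2/4) - 3*18
     = 0.039216 * 1406.65 - 54
     = 1.162582.
Step 4: Ties present; correction factor C = 1 - 30/(17^3 - 17) = 0.993873. Corrected H = 1.162582 / 0.993873 = 1.169749.
Step 5: Under H0, H ~ chi^2(3); p-value = 0.760268.
Step 6: alpha = 0.05. fail to reject H0.

H = 1.1697, df = 3, p = 0.760268, fail to reject H0.


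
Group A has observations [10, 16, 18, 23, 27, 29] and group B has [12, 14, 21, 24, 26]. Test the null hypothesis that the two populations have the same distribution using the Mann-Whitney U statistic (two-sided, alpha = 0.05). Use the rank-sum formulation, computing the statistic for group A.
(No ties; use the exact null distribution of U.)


Step 1: Combine and sort all 11 observations; assign midranks.
sorted (value, group): (10,X), (12,Y), (14,Y), (16,X), (18,X), (21,Y), (23,X), (24,Y), (26,Y), (27,X), (29,X)
ranks: 10->1, 12->2, 14->3, 16->4, 18->5, 21->6, 23->7, 24->8, 26->9, 27->10, 29->11
Step 2: Rank sum for X: R1 = 1 + 4 + 5 + 7 + 10 + 11 = 38.
Step 3: U_X = R1 - n1(n1+1)/2 = 38 - 6*7/2 = 38 - 21 = 17.
       U_Y = n1*n2 - U_X = 30 - 17 = 13.
Step 4: No ties, so the exact null distribution of U (based on enumerating the C(11,6) = 462 equally likely rank assignments) gives the two-sided p-value.
Step 5: p-value = 0.792208; compare to alpha = 0.05. fail to reject H0.

U_X = 17, p = 0.792208, fail to reject H0 at alpha = 0.05.


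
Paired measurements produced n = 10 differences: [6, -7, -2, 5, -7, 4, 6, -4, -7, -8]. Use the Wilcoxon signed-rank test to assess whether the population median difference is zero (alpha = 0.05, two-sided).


Step 1: Drop any zero differences (none here) and take |d_i|.
|d| = [6, 7, 2, 5, 7, 4, 6, 4, 7, 8]
Step 2: Midrank |d_i| (ties get averaged ranks).
ranks: |6|->5.5, |7|->8, |2|->1, |5|->4, |7|->8, |4|->2.5, |6|->5.5, |4|->2.5, |7|->8, |8|->10
Step 3: Attach original signs; sum ranks with positive sign and with negative sign.
W+ = 5.5 + 4 + 2.5 + 5.5 = 17.5
W- = 8 + 1 + 8 + 2.5 + 8 + 10 = 37.5
(Check: W+ + W- = 55 should equal n(n+1)/2 = 55.)
Step 4: Test statistic W = min(W+, W-) = 17.5.
Step 5: Ties in |d|, so use the tie-corrected normal approximation.
        E[W] = n(n+1)/4 = 10*11/4 = 27.5.
        Tie groups: |d|=4 (t=2), |d|=6 (t=2), |d|=7 (t=3); sum(t^3 - t) = 36.
        Var[W] = n(n+1)(2n+1)/24 - sum(t^3-t)/48 = 2310/24 - 36/48 = 95.5.
        z = (W - E[W]) / sqrt(Var[W]) = (17.5 - 27.5) / 9.7724 = -1.0233.
        Two-sided p = 2*Phi(z) = 0.306171.
Step 6: alpha = 0.05. fail to reject H0.

W+ = 17.5, W- = 37.5, W = min = 17.5, p = 0.306171, fail to reject H0.


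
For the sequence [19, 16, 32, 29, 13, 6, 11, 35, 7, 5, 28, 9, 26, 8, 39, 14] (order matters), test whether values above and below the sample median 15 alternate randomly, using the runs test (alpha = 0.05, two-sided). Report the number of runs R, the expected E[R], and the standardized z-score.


Step 1: Compute median = 15; label A = above, B = below.
Labels in order: AAAABBBABBABABAB  (n_A = 8, n_B = 8)
Step 2: Count runs R = 10.
Step 3: Under H0 (random ordering), E[R] = 2*n_A*n_B/(n_A+n_B) + 1 = 2*8*8/16 + 1 = 9.0000.
        Var[R] = 2*n_A*n_B*(2*n_A*n_B - n_A - n_B) / ((n_A+n_B)^2 * (n_A+n_B-1)) = 14336/3840 = 3.7333.
        SD[R] = 1.9322.
Step 4: Continuity-corrected z = (R - 0.5 - E[R]) / SD[R] = (10 - 0.5 - 9.0000) / 1.9322 = 0.2588.
Step 5: Two-sided p-value via normal approximation = 2*(1 - Phi(|z|)) = 0.795809.
Step 6: alpha = 0.05. fail to reject H0.

R = 10, z = 0.2588, p = 0.795809, fail to reject H0.


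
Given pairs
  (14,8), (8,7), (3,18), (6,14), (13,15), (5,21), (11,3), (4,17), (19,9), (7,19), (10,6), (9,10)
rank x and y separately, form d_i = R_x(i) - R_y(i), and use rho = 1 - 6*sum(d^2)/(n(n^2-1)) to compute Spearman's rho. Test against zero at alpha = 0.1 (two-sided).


Step 1: Rank x and y separately (midranks; no ties here).
rank(x): 14->11, 8->6, 3->1, 6->4, 13->10, 5->3, 11->9, 4->2, 19->12, 7->5, 10->8, 9->7
rank(y): 8->4, 7->3, 18->10, 14->7, 15->8, 21->12, 3->1, 17->9, 9->5, 19->11, 6->2, 10->6
Step 2: d_i = R_x(i) - R_y(i); compute d_i^2.
  (11-4)^2=49, (6-3)^2=9, (1-10)^2=81, (4-7)^2=9, (10-8)^2=4, (3-12)^2=81, (9-1)^2=64, (2-9)^2=49, (12-5)^2=49, (5-11)^2=36, (8-2)^2=36, (7-6)^2=1
sum(d^2) = 468.
Step 3: rho = 1 - 6*468 / (12*(12^2 - 1)) = 1 - 2808/1716 = -0.636364.
Step 4: Under H0, t = rho * sqrt((n-2)/(1-rho^2)) = -2.6087 ~ t(10).
Step 5: Two-sided p-value from the t-distribution with 10 df = 0.026097.
Step 6: alpha = 0.1. reject H0.

rho = -0.6364, p = 0.026097, reject H0 at alpha = 0.1.


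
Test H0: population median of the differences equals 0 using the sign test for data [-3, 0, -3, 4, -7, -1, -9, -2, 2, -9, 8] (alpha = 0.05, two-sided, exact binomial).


Step 1: Discard zero differences. Original n = 11; n_eff = number of nonzero differences = 10.
Nonzero differences (with sign): -3, -3, +4, -7, -1, -9, -2, +2, -9, +8
Step 2: Count signs: positive = 3, negative = 7.
Step 3: Under H0: P(positive) = 0.5, so the number of positives S ~ Bin(10, 0.5).
Step 4: Two-sided exact p-value = sum of Bin(10,0.5) probabilities at or below the observed probability = 0.343750.
Step 5: alpha = 0.05. fail to reject H0.

n_eff = 10, pos = 3, neg = 7, p = 0.343750, fail to reject H0.


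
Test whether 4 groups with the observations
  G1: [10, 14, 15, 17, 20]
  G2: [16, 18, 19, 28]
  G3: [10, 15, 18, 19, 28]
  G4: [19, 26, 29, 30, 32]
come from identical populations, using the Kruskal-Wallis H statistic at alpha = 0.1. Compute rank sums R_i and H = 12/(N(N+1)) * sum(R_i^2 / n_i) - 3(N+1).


Step 1: Combine all N = 19 observations and assign midranks.
sorted (value, group, rank): (10,G1,1.5), (10,G3,1.5), (14,G1,3), (15,G1,4.5), (15,G3,4.5), (16,G2,6), (17,G1,7), (18,G2,8.5), (18,G3,8.5), (19,G2,11), (19,G3,11), (19,G4,11), (20,G1,13), (26,G4,14), (28,G2,15.5), (28,G3,15.5), (29,G4,17), (30,G4,18), (32,G4,19)
Step 2: Sum ranks within each group.
R_1 = 29 (n_1 = 5)
R_2 = 41 (n_2 = 4)
R_3 = 41 (n_3 = 5)
R_4 = 79 (n_4 = 5)
Step 3: H = 12/(N(N+1)) * sum(R_i^2/n_i) - 3(N+1)
     = 12/(19*20) * (29^2/5 + 41^2/4 + 41^2/5 + 79^2/5) - 3*20
     = 0.031579 * 2172.85 - 60
     = 8.616316.
Step 4: Ties present; correction factor C = 1 - 48/(19^3 - 19) = 0.992982. Corrected H = 8.616316 / 0.992982 = 8.677208.
Step 5: Under H0, H ~ chi^2(3); p-value = 0.033905.
Step 6: alpha = 0.1. reject H0.

H = 8.6772, df = 3, p = 0.033905, reject H0.


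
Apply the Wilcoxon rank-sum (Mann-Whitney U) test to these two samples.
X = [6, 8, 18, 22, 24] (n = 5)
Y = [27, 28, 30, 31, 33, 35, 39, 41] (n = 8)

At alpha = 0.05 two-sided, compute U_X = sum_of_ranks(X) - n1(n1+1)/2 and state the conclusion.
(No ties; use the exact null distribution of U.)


Step 1: Combine and sort all 13 observations; assign midranks.
sorted (value, group): (6,X), (8,X), (18,X), (22,X), (24,X), (27,Y), (28,Y), (30,Y), (31,Y), (33,Y), (35,Y), (39,Y), (41,Y)
ranks: 6->1, 8->2, 18->3, 22->4, 24->5, 27->6, 28->7, 30->8, 31->9, 33->10, 35->11, 39->12, 41->13
Step 2: Rank sum for X: R1 = 1 + 2 + 3 + 4 + 5 = 15.
Step 3: U_X = R1 - n1(n1+1)/2 = 15 - 5*6/2 = 15 - 15 = 0.
       U_Y = n1*n2 - U_X = 40 - 0 = 40.
Step 4: No ties, so the exact null distribution of U (based on enumerating the C(13,5) = 1287 equally likely rank assignments) gives the two-sided p-value.
Step 5: p-value = 0.001554; compare to alpha = 0.05. reject H0.

U_X = 0, p = 0.001554, reject H0 at alpha = 0.05.
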